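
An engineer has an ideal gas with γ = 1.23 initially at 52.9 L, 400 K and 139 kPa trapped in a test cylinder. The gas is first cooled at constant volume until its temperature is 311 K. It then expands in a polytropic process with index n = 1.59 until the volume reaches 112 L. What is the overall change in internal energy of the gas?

n = P₁V₁/(RT₁) = 139×52.9/(8.314×400) = 2.21 mol.
Step 1 — Isochoric: V stays 52.9 L; P/T = const ⇒ T₂ = 311 K, P₂ = 108 kPa.
W = 0 (no volume change).
ΔU = nCvΔT = 2.21×36.1×(311−400) = -7110 J.
Q = ΔU = -7110 J.
State after step 1: P = 108 kPa, V = 52.9 L, T = 311 K.
Step 2 — Polytropic n=1.59: T₂ = T₁(V₁/V₂)^(n−1) = 311×(0.472)^0.59 = 200 K; P₂ = P₁(V₁/V₂)^n = 32.8 kPa.
W = (P₁V₁−P₂V₂)/(n−1) = (108×52.9−32.8×112)/0.59 = 3470 J.
ΔU = nCvΔT = 2.21×36.1×(200−311) = -8890 J.
Q = ΔU + W = -5420 J.
Net over both steps: W = 3470 J, Q = -12500 J, ΔU = -16000 J.

-16000 J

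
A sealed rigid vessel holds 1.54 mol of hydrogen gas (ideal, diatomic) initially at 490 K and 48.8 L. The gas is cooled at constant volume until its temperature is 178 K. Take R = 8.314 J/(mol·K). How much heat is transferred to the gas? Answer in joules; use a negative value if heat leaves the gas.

-9990 J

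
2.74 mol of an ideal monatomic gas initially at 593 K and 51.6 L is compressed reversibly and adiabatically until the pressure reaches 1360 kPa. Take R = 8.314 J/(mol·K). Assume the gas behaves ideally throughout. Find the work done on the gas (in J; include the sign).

P₁ = nRT₁/V₁ = 2.74×8.314×593/51.6 = 262 kPa.
Adiabatic: T₂/T₁ = (P₂/P₁)^((γ−1)/γ) ⇒ T₂ = 593×(5.19)^0.400 = 1150 K; V₂ = 19.2 L.
ΔU = nCvΔT = 2.74×12.5×(1150−593) = 18900 J.
Q = 0 for an adiabatic process, so W = −ΔU = -18900 J.
Work done on the gas = −W_by = 18900 J.

18900 J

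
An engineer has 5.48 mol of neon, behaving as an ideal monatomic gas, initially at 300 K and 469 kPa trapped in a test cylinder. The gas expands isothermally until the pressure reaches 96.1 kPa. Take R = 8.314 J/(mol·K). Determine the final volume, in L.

142 L

V₁ = nRT₁/P₁ = 5.48×8.314×300/469 = 29.1 L.
Isothermal: T stays 300 K; PV = const ⇒ V₂ = 142 L, P₂ = 96.1 kPa.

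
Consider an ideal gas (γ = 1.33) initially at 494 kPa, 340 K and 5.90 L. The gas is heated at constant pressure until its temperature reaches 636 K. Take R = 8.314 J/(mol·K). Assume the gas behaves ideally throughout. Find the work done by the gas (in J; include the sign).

n = P₁V₁/(RT₁) = 494×5.90/(8.314×340) = 1.03 mol.
Isobaric: P stays 494 kPa; V/T = const ⇒ T₂ = 636 K, V₂ = 11.0 L.
W = PΔV = 494×(11.0−5.90) kPa·L = 2540 J.

2540 J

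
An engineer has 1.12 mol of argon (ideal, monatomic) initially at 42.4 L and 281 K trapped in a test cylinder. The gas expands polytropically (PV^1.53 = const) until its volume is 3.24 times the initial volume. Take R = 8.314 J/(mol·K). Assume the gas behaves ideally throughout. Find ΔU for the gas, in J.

-1820 J

P₁ = nRT₁/V₁ = 1.12×8.314×281/42.4 = 61.7 kPa.
Polytropic n=1.53: T₂ = T₁(V₁/V₂)^(n−1) = 281×(0.309)^0.53 = 151 K; P₂ = P₁(V₁/V₂)^n = 10.2 kPa.
For an ideal gas ΔU = nCvΔT with Cv = (3/2)R = 12.5 J/(mol·K).
ΔU = 1.12×12.5×(151−281) = -1820 J.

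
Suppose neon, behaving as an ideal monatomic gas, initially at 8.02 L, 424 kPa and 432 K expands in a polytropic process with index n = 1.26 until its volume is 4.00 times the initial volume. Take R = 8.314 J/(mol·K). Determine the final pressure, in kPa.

Polytropic n=1.26: T₂ = T₁(V₁/V₂)^(n−1) = 432×(0.250)^0.26 = 301 K; P₂ = P₁(V₁/V₂)^n = 73.9 kPa.

73.9 kPa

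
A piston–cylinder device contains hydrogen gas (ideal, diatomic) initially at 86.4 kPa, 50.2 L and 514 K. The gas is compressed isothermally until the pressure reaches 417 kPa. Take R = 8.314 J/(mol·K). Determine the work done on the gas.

6830 J

n = P₁V₁/(RT₁) = 86.4×50.2/(8.314×514) = 1.01 mol.
Isothermal: T stays 514 K; PV = const ⇒ V₂ = 10.4 L, P₂ = 417 kPa.
W = nRT ln(V₂/V₁) = 1.01×8.314×514×ln(0.207) = -6830 J.
Work done on the gas = −W_by = 6830 J.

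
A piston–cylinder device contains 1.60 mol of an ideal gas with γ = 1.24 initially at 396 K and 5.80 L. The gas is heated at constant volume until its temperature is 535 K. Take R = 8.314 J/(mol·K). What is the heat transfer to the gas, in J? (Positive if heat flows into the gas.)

7700 J

P₁ = nRT₁/V₁ = 1.60×8.314×396/5.80 = 908 kPa.
Isochoric: V stays 5.80 L; P/T = const ⇒ T₂ = 535 K, P₂ = 1230 kPa.
W = 0 (no volume change).
ΔU = nCvΔT = 1.60×34.6×(535−396) = 7700 J.
Q = ΔU = 7700 J.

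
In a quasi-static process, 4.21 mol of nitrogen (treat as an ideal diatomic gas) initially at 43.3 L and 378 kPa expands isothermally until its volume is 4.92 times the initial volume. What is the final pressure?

T₁ = P₁V₁/(nR) = 378×43.3/(4.21×8.314) = 468 K.
Isothermal: T stays 468 K; PV = const ⇒ V₂ = 213 L, P₂ = 76.8 kPa.

76.8 kPa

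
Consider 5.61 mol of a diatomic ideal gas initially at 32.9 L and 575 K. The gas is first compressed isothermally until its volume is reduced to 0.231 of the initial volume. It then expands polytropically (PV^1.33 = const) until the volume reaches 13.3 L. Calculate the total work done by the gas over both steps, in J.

-25600 J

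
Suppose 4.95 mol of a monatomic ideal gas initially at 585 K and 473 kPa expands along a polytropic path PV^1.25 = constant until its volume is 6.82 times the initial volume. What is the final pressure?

42.9 kPa

V₁ = nRT₁/P₁ = 4.95×8.314×585/473 = 50.9 L.
Polytropic n=1.25: T₂ = T₁(V₁/V₂)^(n−1) = 585×(0.147)^0.25 = 362 K; P₂ = P₁(V₁/V₂)^n = 42.9 kPa.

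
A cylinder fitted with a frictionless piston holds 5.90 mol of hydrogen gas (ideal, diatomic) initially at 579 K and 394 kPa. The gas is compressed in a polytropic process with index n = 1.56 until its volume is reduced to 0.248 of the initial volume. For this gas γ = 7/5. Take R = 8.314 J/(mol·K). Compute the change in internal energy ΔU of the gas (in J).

V₁ = nRT₁/P₁ = 5.90×8.314×579/394 = 72.1 L.
Polytropic n=1.56: T₂ = T₁(V₁/V₂)^(n−1) = 579×(4.03)^0.56 = 1260 K; P₂ = P₁(V₁/V₂)^n = 3470 kPa.
For an ideal gas ΔU = nCvΔT with Cv = (5/2)R = 20.8 J/(mol·K).
ΔU = 5.90×20.8×(1260−579) = 84000 J.

84000 J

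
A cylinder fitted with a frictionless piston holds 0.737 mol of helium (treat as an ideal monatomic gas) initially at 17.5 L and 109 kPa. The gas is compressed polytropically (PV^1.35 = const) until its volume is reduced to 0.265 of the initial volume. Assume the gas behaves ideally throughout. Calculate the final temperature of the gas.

T₁ = P₁V₁/(nR) = 109×17.5/(0.737×8.314) = 311 K.
Polytropic n=1.35: T₂ = T₁(V₁/V₂)^(n−1) = 311×(3.77)^0.35 = 496 K; P₂ = P₁(V₁/V₂)^n = 655 kPa.

496 K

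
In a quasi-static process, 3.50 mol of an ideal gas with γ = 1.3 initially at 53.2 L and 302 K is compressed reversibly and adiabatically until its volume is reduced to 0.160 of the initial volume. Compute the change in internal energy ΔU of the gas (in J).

21500 J

P₁ = nRT₁/V₁ = 3.50×8.314×302/53.2 = 165 kPa.
Adiabatic: TV^(γ−1) = const ⇒ T₂ = 302×(6.25)^0.300 = 523 K; PV^γ = const ⇒ P₂ = 1790 kPa.
For an ideal gas ΔU = nCvΔT with Cv = R/(γ−1) = 27.7 J/(mol·K).
ΔU = 3.50×27.7×(523−302) = 21500 J.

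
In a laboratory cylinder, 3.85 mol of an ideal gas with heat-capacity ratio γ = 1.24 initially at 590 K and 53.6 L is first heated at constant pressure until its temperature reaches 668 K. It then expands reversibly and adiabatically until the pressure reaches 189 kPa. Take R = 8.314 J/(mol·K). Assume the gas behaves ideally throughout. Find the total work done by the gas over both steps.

P₁ = nRT₁/V₁ = 3.85×8.314×590/53.6 = 352 kPa.
Step 1 — Isobaric: P stays 352 kPa; V/T = const ⇒ T₂ = 668 K, V₂ = 60.7 L.
W = PΔV = 352×(60.7−53.6) kPa·L = 2500 J.
ΔU = nCvΔT = 3.85×34.6×(668−590) = 10400 J.
Q = ΔU + W = nCpΔT = 12900 J.
State after step 1: P = 352 kPa, V = 60.7 L, T = 668 K.
Step 2 — Adiabatic: T₂/T₁ = (P₂/P₁)^((γ−1)/γ) ⇒ T₂ = 668×(0.536)^0.194 = 592 K; V₂ = 100 L.
ΔU = nCvΔT = 3.85×34.6×(592−668) = -10100 J.
Q = 0 for an adiabatic process, so W = −ΔU = 10100 J.
Net over both steps: W = 12600 J, Q = 12900 J, ΔU = 285 J.

12600 J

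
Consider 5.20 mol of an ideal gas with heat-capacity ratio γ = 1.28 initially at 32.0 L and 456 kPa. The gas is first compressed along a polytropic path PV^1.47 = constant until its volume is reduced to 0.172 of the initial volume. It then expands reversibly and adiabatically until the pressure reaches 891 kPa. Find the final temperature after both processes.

507 K

T₁ = P₁V₁/(nR) = 456×32.0/(5.20×8.314) = 338 K.
Step 1 — Polytropic n=1.47: T₂ = T₁(V₁/V₂)^(n−1) = 338×(5.81)^0.47 = 772 K; P₂ = P₁(V₁/V₂)^n = 6060 kPa.
W = (P₁V₁−P₂V₂)/(n−1) = (456×32.0−6060×5.50)/0.47 = -40000 J.
ΔU = nCvΔT = 5.20×29.7×(772−338) = 67100 J.
Q = ΔU + W = 27100 J.
State after step 1: P = 6060 kPa, V = 5.50 L, T = 772 K.
Step 2 — Adiabatic: T₂/T₁ = (P₂/P₁)^((γ−1)/γ) ⇒ T₂ = 772×(0.147)^0.219 = 507 K; V₂ = 24.6 L.
ΔU = nCvΔT = 5.20×29.7×(507−772) = -40800 J.
Q = 0 for an adiabatic process, so W = −ΔU = 40800 J.
Net over both steps: W = 876 J, Q = 27100 J, ΔU = 26200 J.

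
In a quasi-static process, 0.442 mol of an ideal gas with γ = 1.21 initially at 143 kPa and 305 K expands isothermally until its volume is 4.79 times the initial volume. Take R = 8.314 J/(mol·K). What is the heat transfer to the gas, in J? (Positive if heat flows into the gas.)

1760 J

V₁ = nRT₁/P₁ = 0.442×8.314×305/143 = 7.84 L.
Isothermal: T stays 305 K; PV = const ⇒ V₂ = 37.5 L, P₂ = 29.9 kPa.
ΔU = 0 (ideal gas, T constant).
W = nRT ln(V₂/V₁) = 0.442×8.314×305×ln(4.79) = 1760 J.
Q = ΔU + W = 1760 J.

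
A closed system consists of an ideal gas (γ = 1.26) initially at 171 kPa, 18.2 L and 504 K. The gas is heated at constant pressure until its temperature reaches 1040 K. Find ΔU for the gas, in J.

n = P₁V₁/(RT₁) = 171×18.2/(8.314×504) = 0.743 mol.
Isobaric: P stays 171 kPa; V/T = const ⇒ T₂ = 1040 K, V₂ = 37.6 L.
For an ideal gas ΔU = nCvΔT with Cv = R/(γ−1) = 32.0 J/(mol·K).
ΔU = 0.743×32.0×(1040−504) = 12700 J.

12700 J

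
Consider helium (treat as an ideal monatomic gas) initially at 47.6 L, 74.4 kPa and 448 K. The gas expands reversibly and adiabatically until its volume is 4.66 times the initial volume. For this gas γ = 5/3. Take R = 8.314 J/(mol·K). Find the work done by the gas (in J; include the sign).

n = P₁V₁/(RT₁) = 74.4×47.6/(8.314×448) = 0.951 mol.
Adiabatic: TV^(γ−1) = const ⇒ T₂ = 448×(0.215)^0.667 = 161 K; PV^γ = const ⇒ P₂ = 5.72 kPa.
ΔU = nCvΔT = 0.951×12.5×(161−448) = -3410 J.
Q = 0 for an adiabatic process, so W = −ΔU = 3410 J.

3410 J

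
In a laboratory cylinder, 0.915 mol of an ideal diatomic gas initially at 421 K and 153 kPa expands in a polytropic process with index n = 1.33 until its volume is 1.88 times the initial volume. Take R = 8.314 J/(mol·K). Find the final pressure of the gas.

V₁ = nRT₁/P₁ = 0.915×8.314×421/153 = 20.9 L.
Polytropic n=1.33: T₂ = T₁(V₁/V₂)^(n−1) = 421×(0.532)^0.33 = 342 K; P₂ = P₁(V₁/V₂)^n = 66.1 kPa.

66.1 kPa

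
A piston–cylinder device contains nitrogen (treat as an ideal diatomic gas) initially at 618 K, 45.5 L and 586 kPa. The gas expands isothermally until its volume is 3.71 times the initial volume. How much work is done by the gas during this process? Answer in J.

35000 J

n = P₁V₁/(RT₁) = 586×45.5/(8.314×618) = 5.19 mol.
Isothermal: T stays 618 K; PV = const ⇒ V₂ = 169 L, P₂ = 158 kPa.
W = nRT ln(V₂/V₁) = 5.19×8.314×618×ln(3.71) = 35000 J.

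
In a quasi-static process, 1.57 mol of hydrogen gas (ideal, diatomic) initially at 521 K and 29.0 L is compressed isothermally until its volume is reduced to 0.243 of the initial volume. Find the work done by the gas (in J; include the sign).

P₁ = nRT₁/V₁ = 1.57×8.314×521/29.0 = 235 kPa.
Isothermal: T stays 521 K; PV = const ⇒ V₂ = 7.05 L, P₂ = 965 kPa.
W = nRT ln(V₂/V₁) = 1.57×8.314×521×ln(0.243) = -9620 J.

-9620 J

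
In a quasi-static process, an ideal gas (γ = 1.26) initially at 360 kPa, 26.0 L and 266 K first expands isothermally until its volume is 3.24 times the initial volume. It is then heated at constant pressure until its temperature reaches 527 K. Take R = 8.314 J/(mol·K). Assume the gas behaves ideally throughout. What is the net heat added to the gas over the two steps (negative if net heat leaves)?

55500 J

n = P₁V₁/(RT₁) = 360×26.0/(8.314×266) = 4.23 mol.
Step 1 — Isothermal: T stays 266 K; PV = const ⇒ V₂ = 84.2 L, P₂ = 111 kPa.
ΔU = 0 (ideal gas, T constant).
W = nRT ln(V₂/V₁) = 4.23×8.314×266×ln(3.24) = 11000 J.
Q = ΔU + W = 11000 J.
State after step 1: P = 111 kPa, V = 84.2 L, T = 266 K.
Step 2 — Isobaric: P stays 111 kPa; V/T = const ⇒ T₂ = 527 K, V₂ = 167 L.
W = PΔV = 111×(167−84.2) kPa·L = 9180 J.
ΔU = nCvΔT = 4.23×32.0×(527−266) = 35300 J.
Q = ΔU + W = nCpΔT = 44500 J.
Net over both steps: W = 20200 J, Q = 55500 J, ΔU = 35300 J.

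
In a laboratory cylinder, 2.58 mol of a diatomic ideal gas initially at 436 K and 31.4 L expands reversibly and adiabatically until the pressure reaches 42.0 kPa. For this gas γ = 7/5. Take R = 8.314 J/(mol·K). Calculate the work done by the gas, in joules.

10000 J

P₁ = nRT₁/V₁ = 2.58×8.314×436/31.4 = 298 kPa.
Adiabatic: T₂/T₁ = (P₂/P₁)^((γ−1)/γ) ⇒ T₂ = 436×(0.141)^0.286 = 249 K; V₂ = 127 L.
ΔU = nCvΔT = 2.58×20.8×(249−436) = -10000 J.
Q = 0 for an adiabatic process, so W = −ΔU = 10000 J.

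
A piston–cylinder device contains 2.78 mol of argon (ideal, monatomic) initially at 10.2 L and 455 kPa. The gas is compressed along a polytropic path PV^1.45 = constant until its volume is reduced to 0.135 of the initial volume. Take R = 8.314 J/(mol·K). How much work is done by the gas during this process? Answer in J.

-15100 J

T₁ = P₁V₁/(nR) = 455×10.2/(2.78×8.314) = 201 K.
Polytropic n=1.45: T₂ = T₁(V₁/V₂)^(n−1) = 201×(7.41)^0.45 = 494 K; P₂ = P₁(V₁/V₂)^n = 8300 kPa.
W = (P₁V₁−P₂V₂)/(n−1) = (455×10.2−8300×1.38)/0.45 = -15100 J.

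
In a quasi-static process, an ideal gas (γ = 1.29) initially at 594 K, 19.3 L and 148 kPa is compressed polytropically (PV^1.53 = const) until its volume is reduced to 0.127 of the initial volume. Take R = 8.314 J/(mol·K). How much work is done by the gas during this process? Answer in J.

-10700 J

n = P₁V₁/(RT₁) = 148×19.3/(8.314×594) = 0.578 mol.
Polytropic n=1.53: T₂ = T₁(V₁/V₂)^(n−1) = 594×(7.87)^0.53 = 1770 K; P₂ = P₁(V₁/V₂)^n = 3480 kPa.
W = (P₁V₁−P₂V₂)/(n−1) = (148×19.3−3480×2.45)/0.53 = -10700 J.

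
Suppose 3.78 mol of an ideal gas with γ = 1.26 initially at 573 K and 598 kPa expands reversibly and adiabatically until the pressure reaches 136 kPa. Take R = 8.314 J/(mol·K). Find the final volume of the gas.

V₁ = nRT₁/P₁ = 3.78×8.314×573/598 = 30.1 L.
Adiabatic: T₂/T₁ = (P₂/P₁)^((γ−1)/γ) ⇒ T₂ = 573×(0.227)^0.206 = 422 K; V₂ = 97.5 L.

97.5 L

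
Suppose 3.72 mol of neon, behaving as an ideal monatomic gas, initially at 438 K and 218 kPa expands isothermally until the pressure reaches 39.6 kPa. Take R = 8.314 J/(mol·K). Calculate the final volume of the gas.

V₁ = nRT₁/P₁ = 3.72×8.314×438/218 = 62.1 L.
Isothermal: T stays 438 K; PV = const ⇒ V₂ = 342 L, P₂ = 39.6 kPa.

342 L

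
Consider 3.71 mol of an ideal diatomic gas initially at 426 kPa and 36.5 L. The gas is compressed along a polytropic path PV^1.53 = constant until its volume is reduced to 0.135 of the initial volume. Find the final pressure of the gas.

9120 kPa

T₁ = P₁V₁/(nR) = 426×36.5/(3.71×8.314) = 504 K.
Polytropic n=1.53: T₂ = T₁(V₁/V₂)^(n−1) = 504×(7.41)^0.53 = 1460 K; P₂ = P₁(V₁/V₂)^n = 9120 kPa.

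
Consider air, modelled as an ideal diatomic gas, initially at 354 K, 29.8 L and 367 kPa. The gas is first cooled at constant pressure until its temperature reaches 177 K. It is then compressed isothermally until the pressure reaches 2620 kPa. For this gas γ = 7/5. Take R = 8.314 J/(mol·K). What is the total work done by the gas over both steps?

-16200 J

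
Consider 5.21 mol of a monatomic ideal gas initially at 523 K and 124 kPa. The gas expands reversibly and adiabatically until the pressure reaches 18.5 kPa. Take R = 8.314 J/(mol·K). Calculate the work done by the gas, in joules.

V₁ = nRT₁/P₁ = 5.21×8.314×523/124 = 183 L.
Adiabatic: T₂/T₁ = (P₂/P₁)^((γ−1)/γ) ⇒ T₂ = 523×(0.149)^0.400 = 244 K; V₂ = 572 L.
ΔU = nCvΔT = 5.21×12.5×(244−523) = -18100 J.
Q = 0 for an adiabatic process, so W = −ΔU = 18100 J.

18100 J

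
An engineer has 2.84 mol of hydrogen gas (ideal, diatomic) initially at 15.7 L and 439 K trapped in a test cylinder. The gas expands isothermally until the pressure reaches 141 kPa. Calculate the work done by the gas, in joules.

16000 J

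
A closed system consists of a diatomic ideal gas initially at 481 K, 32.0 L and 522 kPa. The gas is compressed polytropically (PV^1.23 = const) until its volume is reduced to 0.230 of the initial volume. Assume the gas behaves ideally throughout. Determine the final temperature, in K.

Polytropic n=1.23: T₂ = T₁(V₁/V₂)^(n−1) = 481×(4.35)^0.23 = 674 K; P₂ = P₁(V₁/V₂)^n = 3180 kPa.

674 K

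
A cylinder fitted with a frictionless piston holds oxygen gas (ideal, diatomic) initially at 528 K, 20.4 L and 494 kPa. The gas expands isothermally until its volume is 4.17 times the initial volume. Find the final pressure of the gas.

118 kPa

Isothermal: T stays 528 K; PV = const ⇒ V₂ = 85.1 L, P₂ = 118 kPa.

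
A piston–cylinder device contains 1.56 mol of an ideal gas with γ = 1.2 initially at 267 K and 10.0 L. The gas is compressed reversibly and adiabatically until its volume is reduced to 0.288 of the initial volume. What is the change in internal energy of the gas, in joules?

P₁ = nRT₁/V₁ = 1.56×8.314×267/10.0 = 346 kPa.
Adiabatic: TV^(γ−1) = const ⇒ T₂ = 267×(3.47)^0.200 = 342 K; PV^γ = const ⇒ P₂ = 1540 kPa.
For an ideal gas ΔU = nCvΔT with Cv = R/(γ−1) = 41.6 J/(mol·K).
ΔU = 1.56×41.6×(342−267) = 4890 J.

4890 J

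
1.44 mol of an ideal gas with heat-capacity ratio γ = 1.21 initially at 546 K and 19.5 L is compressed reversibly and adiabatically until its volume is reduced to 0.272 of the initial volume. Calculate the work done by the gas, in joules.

-9790 J

P₁ = nRT₁/V₁ = 1.44×8.314×546/19.5 = 335 kPa.
Adiabatic: TV^(γ−1) = const ⇒ T₂ = 546×(3.68)^0.210 = 718 K; PV^γ = const ⇒ P₂ = 1620 kPa.
ΔU = nCvΔT = 1.44×39.6×(718−546) = 9790 J.
Q = 0 for an adiabatic process, so W = −ΔU = -9790 J.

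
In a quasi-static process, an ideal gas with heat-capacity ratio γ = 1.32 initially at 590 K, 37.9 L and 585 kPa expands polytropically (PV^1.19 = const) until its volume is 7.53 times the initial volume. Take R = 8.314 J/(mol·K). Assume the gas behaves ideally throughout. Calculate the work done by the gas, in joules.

37200 J

n = P₁V₁/(RT₁) = 585×37.9/(8.314×590) = 4.52 mol.
Polytropic n=1.19: T₂ = T₁(V₁/V₂)^(n−1) = 590×(0.133)^0.19 = 402 K; P₂ = P₁(V₁/V₂)^n = 52.9 kPa.
W = (P₁V₁−P₂V₂)/(n−1) = (585×37.9−52.9×285)/0.19 = 37200 J.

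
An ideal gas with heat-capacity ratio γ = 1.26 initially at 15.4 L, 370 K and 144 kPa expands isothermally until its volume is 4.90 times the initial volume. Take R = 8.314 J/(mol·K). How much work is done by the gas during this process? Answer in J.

n = P₁V₁/(RT₁) = 144×15.4/(8.314×370) = 0.721 mol.
Isothermal: T stays 370 K; PV = const ⇒ V₂ = 75.5 L, P₂ = 29.4 kPa.
W = nRT ln(V₂/V₁) = 0.721×8.314×370×ln(4.90) = 3520 J.

3520 J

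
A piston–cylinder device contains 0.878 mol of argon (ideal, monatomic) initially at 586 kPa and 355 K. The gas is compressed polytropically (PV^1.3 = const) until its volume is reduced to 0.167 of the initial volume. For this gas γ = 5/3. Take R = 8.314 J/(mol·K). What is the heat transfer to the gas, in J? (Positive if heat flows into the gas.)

-3380 J

V₁ = nRT₁/P₁ = 0.878×8.314×355/586 = 4.42 L.
Polytropic n=1.3: T₂ = T₁(V₁/V₂)^(n−1) = 355×(5.99)^0.30 = 607 K; P₂ = P₁(V₁/V₂)^n = 6000 kPa.
W = (P₁V₁−P₂V₂)/(n−1) = (586×4.42−6000×0.739)/0.30 = -6140 J.
ΔU = nCvΔT = 0.878×12.5×(607−355) = 2760 J.
Q = ΔU + W = -3380 J.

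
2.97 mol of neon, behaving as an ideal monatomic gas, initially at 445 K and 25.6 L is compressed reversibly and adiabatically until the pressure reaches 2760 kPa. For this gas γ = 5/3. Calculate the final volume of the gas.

8.38 L

P₁ = nRT₁/V₁ = 2.97×8.314×445/25.6 = 429 kPa.
Adiabatic: T₂/T₁ = (P₂/P₁)^((γ−1)/γ) ⇒ T₂ = 445×(6.43)^0.400 = 937 K; V₂ = 8.38 L.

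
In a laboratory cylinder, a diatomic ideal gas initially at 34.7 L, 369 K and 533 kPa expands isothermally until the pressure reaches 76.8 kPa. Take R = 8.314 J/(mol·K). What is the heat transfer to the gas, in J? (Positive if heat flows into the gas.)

35800 J

n = P₁V₁/(RT₁) = 533×34.7/(8.314×369) = 6.03 mol.
Isothermal: T stays 369 K; PV = const ⇒ V₂ = 241 L, P₂ = 76.8 kPa.
ΔU = 0 (ideal gas, T constant).
W = nRT ln(V₂/V₁) = 6.03×8.314×369×ln(6.94) = 35800 J.
Q = ΔU + W = 35800 J.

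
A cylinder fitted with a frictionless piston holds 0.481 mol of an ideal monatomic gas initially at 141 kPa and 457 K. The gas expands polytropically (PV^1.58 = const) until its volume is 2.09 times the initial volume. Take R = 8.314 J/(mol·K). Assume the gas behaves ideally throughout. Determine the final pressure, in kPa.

44.0 kPa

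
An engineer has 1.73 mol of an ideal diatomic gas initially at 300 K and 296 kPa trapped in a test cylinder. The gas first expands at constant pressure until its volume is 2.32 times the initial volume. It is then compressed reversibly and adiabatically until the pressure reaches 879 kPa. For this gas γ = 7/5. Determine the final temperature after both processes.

V₁ = nRT₁/P₁ = 1.73×8.314×300/296 = 14.6 L.
Step 1 — Isobaric: P stays 296 kPa; V/T = const ⇒ T₂ = 696 K, V₂ = 33.8 L.
W = PΔV = 296×(33.8−14.6) kPa·L = 5700 J.
ΔU = nCvΔT = 1.73×20.8×(696−300) = 14200 J.
Q = ΔU + W = nCpΔT = 19900 J.
State after step 1: P = 296 kPa, V = 33.8 L, T = 696 K.
Step 2 — Adiabatic: T₂/T₁ = (P₂/P₁)^((γ−1)/γ) ⇒ T₂ = 696×(2.97)^0.286 = 950 K; V₂ = 15.5 L.
ΔU = nCvΔT = 1.73×20.8×(950−696) = 9130 J.
Q = 0 for an adiabatic process, so W = −ΔU = -9130 J.
Net over both steps: W = -3430 J, Q = 19900 J, ΔU = 23400 J.

950 K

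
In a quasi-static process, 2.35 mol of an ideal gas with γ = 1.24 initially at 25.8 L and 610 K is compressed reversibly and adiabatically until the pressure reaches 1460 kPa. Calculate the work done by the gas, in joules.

-12400 J

P₁ = nRT₁/V₁ = 2.35×8.314×610/25.8 = 462 kPa.
Adiabatic: T₂/T₁ = (P₂/P₁)^((γ−1)/γ) ⇒ T₂ = 610×(3.16)^0.194 = 762 K; V₂ = 10.2 L.
ΔU = nCvΔT = 2.35×34.6×(762−610) = 12400 J.
Q = 0 for an adiabatic process, so W = −ΔU = -12400 J.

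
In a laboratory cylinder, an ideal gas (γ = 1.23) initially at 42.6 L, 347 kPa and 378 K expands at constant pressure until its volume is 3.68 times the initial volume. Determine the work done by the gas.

n = P₁V₁/(RT₁) = 347×42.6/(8.314×378) = 4.70 mol.
Isobaric: P stays 347 kPa; V/T = const ⇒ T₂ = 1390 K, V₂ = 157 L.
W = PΔV = 347×(157−42.6) kPa·L = 39600 J.

39600 J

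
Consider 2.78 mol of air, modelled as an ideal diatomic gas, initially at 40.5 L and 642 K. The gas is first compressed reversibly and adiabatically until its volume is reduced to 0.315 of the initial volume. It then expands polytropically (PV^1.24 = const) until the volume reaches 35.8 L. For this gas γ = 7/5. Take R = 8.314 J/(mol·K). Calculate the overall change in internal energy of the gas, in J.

P₁ = nRT₁/V₁ = 2.78×8.314×642/40.5 = 366 kPa.
Step 1 — Adiabatic: TV^(γ−1) = const ⇒ T₂ = 642×(3.17)^0.400 = 1020 K; PV^γ = const ⇒ P₂ = 1850 kPa.
ΔU = nCvΔT = 2.78×20.8×(1020−642) = 21800 J.
Q = 0 for an adiabatic process, so W = −ΔU = -21800 J.
State after step 1: P = 1850 kPa, V = 12.8 L, T = 1020 K.
Step 2 — Polytropic n=1.24: T₂ = T₁(V₁/V₂)^(n−1) = 1020×(0.356)^0.24 = 796 K; P₂ = P₁(V₁/V₂)^n = 514 kPa.
W = (P₁V₁−P₂V₂)/(n−1) = (1850×12.8−514×35.8)/0.24 = 21500 J.
ΔU = nCvΔT = 2.78×20.8×(796−1020) = -12900 J.
Q = ΔU + W = 8610 J.
Net over both steps: W = -261 J, Q = 8610 J, ΔU = 8870 J.

8870 J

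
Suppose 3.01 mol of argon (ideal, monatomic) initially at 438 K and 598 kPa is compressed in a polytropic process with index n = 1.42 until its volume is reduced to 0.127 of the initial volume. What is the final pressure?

V₁ = nRT₁/P₁ = 3.01×8.314×438/598 = 18.3 L.
Polytropic n=1.42: T₂ = T₁(V₁/V₂)^(n−1) = 438×(7.87)^0.42 = 1040 K; P₂ = P₁(V₁/V₂)^n = 11200 kPa.

11200 kPa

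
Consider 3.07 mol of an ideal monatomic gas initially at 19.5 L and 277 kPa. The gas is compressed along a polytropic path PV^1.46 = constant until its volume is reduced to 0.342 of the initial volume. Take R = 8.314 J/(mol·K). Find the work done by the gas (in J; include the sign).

-7490 J

T₁ = P₁V₁/(nR) = 277×19.5/(3.07×8.314) = 212 K.
Polytropic n=1.46: T₂ = T₁(V₁/V₂)^(n−1) = 212×(2.92)^0.46 = 347 K; P₂ = P₁(V₁/V₂)^n = 1330 kPa.
W = (P₁V₁−P₂V₂)/(n−1) = (277×19.5−1330×6.67)/0.46 = -7490 J.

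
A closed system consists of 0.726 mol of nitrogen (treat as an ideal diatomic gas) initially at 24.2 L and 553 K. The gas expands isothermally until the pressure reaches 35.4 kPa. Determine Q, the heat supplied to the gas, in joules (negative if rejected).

P₁ = nRT₁/V₁ = 0.726×8.314×553/24.2 = 138 kPa.
Isothermal: T stays 553 K; PV = const ⇒ V₂ = 94.3 L, P₂ = 35.4 kPa.
ΔU = 0 (ideal gas, T constant).
W = nRT ln(V₂/V₁) = 0.726×8.314×553×ln(3.90) = 4540 J.
Q = ΔU + W = 4540 J.

4540 J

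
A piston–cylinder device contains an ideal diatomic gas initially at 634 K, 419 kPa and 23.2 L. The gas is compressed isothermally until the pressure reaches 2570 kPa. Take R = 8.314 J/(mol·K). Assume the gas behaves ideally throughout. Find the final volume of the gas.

3.78 L

Isothermal: T stays 634 K; PV = const ⇒ V₂ = 3.78 L, P₂ = 2570 kPa.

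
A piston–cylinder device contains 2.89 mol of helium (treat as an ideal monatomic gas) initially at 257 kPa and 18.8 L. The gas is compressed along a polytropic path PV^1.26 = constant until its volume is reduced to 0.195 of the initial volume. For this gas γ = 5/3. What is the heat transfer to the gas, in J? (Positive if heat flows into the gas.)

-6000 J

T₁ = P₁V₁/(nR) = 257×18.8/(2.89×8.314) = 201 K.
Polytropic n=1.26: T₂ = T₁(V₁/V₂)^(n−1) = 201×(5.13)^0.26 = 308 K; P₂ = P₁(V₁/V₂)^n = 2020 kPa.
W = (P₁V₁−P₂V₂)/(n−1) = (257×18.8−2020×3.67)/0.26 = -9840 J.
ΔU = nCvΔT = 2.89×12.5×(308−201) = 3840 J.
Q = ΔU + W = -6000 J.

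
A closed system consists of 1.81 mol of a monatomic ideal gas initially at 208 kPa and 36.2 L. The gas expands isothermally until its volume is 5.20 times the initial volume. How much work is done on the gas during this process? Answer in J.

T₁ = P₁V₁/(nR) = 208×36.2/(1.81×8.314) = 500 K.
Isothermal: T stays 500 K; PV = const ⇒ V₂ = 188 L, P₂ = 40.0 kPa.
W = nRT ln(V₂/V₁) = 1.81×8.314×500×ln(5.20) = 12400 J.
Work done on the gas = −W_by = -12400 J.

-12400 J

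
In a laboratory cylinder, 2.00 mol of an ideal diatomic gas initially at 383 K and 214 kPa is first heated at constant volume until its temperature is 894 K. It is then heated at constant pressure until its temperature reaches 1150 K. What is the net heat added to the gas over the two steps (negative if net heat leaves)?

V₁ = nRT₁/P₁ = 2.00×8.314×383/214 = 29.8 L.
Step 1 — Isochoric: V stays 29.8 L; P/T = const ⇒ T₂ = 894 K, P₂ = 500 kPa.
W = 0 (no volume change).
ΔU = nCvΔT = 2.00×20.8×(894−383) = 21200 J.
Q = ΔU = 21200 J.
State after step 1: P = 500 kPa, V = 29.8 L, T = 894 K.
Step 2 — Isobaric: P stays 500 kPa; V/T = const ⇒ T₂ = 1150 K, V₂ = 38.3 L.
W = PΔV = 500×(38.3−29.8) kPa·L = 4260 J.
ΔU = nCvΔT = 2.00×20.8×(1150−894) = 10600 J.
Q = ΔU + W = nCpΔT = 14900 J.
Net over both steps: W = 4260 J, Q = 36100 J, ΔU = 31900 J.

36100 J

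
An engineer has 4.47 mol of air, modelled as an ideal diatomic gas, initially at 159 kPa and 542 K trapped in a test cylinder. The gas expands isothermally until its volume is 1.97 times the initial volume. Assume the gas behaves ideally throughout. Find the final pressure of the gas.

V₁ = nRT₁/P₁ = 4.47×8.314×542/159 = 127 L.
Isothermal: T stays 542 K; PV = const ⇒ V₂ = 250 L, P₂ = 80.7 kPa.

80.7 kPa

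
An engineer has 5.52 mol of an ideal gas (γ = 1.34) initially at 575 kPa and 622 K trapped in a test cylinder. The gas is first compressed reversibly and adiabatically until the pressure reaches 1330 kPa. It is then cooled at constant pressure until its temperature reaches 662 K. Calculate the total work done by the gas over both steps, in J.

V₁ = nRT₁/P₁ = 5.52×8.314×622/575 = 49.6 L.
Step 1 — Adiabatic: T₂/T₁ = (P₂/P₁)^((γ−1)/γ) ⇒ T₂ = 622×(2.31)^0.254 = 769 K; V₂ = 26.6 L.
ΔU = nCvΔT = 5.52×24.5×(769−622) = 19900 J.
Q = 0 for an adiabatic process, so W = −ΔU = -19900 J.
State after step 1: P = 1330 kPa, V = 26.6 L, T = 769 K.
Step 2 — Isobaric: P stays 1330 kPa; V/T = const ⇒ T₂ = 662 K, V₂ = 22.8 L.
W = PΔV = 1330×(22.8−26.6) kPa·L = -4930 J.
ΔU = nCvΔT = 5.52×24.5×(662−769) = -14500 J.
Q = ΔU + W = nCpΔT = -19400 J.
Net over both steps: W = -24800 J, Q = -19400 J, ΔU = 5400 J.

-24800 J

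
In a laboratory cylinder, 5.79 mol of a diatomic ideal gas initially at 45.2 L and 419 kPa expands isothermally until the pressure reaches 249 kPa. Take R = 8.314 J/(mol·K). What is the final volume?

T₁ = P₁V₁/(nR) = 419×45.2/(5.79×8.314) = 393 K.
Isothermal: T stays 393 K; PV = const ⇒ V₂ = 76.1 L, P₂ = 249 kPa.

76.1 L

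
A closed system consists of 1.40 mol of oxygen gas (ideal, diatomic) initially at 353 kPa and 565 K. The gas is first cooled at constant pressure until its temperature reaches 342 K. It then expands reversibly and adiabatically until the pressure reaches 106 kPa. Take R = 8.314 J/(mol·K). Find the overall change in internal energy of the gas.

-9380 J

V₁ = nRT₁/P₁ = 1.40×8.314×565/353 = 18.6 L.
Step 1 — Isobaric: P stays 353 kPa; V/T = const ⇒ T₂ = 342 K, V₂ = 11.3 L.
W = PΔV = 353×(11.3−18.6) kPa·L = -2600 J.
ΔU = nCvΔT = 1.40×20.8×(342−565) = -6490 J.
Q = ΔU + W = nCpΔT = -9080 J.
State after step 1: P = 353 kPa, V = 11.3 L, T = 342 K.
Step 2 — Adiabatic: T₂/T₁ = (P₂/P₁)^((γ−1)/γ) ⇒ T₂ = 342×(0.300)^0.286 = 243 K; V₂ = 26.6 L.
ΔU = nCvΔT = 1.40×20.8×(243−342) = -2890 J.
Q = 0 for an adiabatic process, so W = −ΔU = 2890 J.
Net over both steps: W = 299 J, Q = -9080 J, ΔU = -9380 J.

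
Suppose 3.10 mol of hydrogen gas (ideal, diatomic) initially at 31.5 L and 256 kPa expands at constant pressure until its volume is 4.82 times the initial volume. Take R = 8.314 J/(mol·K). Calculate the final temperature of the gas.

T₁ = P₁V₁/(nR) = 256×31.5/(3.10×8.314) = 313 K.
Isobaric: P stays 256 kPa; V/T = const ⇒ T₂ = 1510 K, V₂ = 152 L.

1510 K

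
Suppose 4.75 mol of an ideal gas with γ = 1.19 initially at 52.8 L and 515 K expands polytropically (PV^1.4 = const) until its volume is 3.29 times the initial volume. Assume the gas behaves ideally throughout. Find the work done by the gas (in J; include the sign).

P₁ = nRT₁/V₁ = 4.75×8.314×515/52.8 = 385 kPa.
Polytropic n=1.4: T₂ = T₁(V₁/V₂)^(n−1) = 515×(0.304)^0.40 = 320 K; P₂ = P₁(V₁/V₂)^n = 72.7 kPa.
W = (P₁V₁−P₂V₂)/(n−1) = (385×52.8−72.7×174)/0.40 = 19300 J.

19300 J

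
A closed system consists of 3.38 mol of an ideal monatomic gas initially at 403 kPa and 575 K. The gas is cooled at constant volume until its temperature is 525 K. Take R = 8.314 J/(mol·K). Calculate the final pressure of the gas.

368 kPa

V₁ = nRT₁/P₁ = 3.38×8.314×575/403 = 40.1 L.
Isochoric: V stays 40.1 L; P/T = const ⇒ T₂ = 525 K, P₂ = 368 kPa.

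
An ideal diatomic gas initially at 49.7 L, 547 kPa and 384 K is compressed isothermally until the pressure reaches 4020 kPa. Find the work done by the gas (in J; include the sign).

-54200 J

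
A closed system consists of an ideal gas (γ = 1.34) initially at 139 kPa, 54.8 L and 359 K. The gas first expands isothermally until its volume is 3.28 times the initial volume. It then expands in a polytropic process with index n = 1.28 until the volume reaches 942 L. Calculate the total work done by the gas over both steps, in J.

n = P₁V₁/(RT₁) = 139×54.8/(8.314×359) = 2.55 mol.
Step 1 — Isothermal: T stays 359 K; PV = const ⇒ V₂ = 180 L, P₂ = 42.4 kPa.
ΔU = 0 (ideal gas, T constant).
W = nRT ln(V₂/V₁) = 2.55×8.314×359×ln(3.28) = 9050 J.
Q = ΔU + W = 9050 J.
State after step 1: P = 42.4 kPa, V = 180 L, T = 359 K.
Step 2 — Polytropic n=1.28: T₂ = T₁(V₁/V₂)^(n−1) = 359×(0.191)^0.28 = 226 K; P₂ = P₁(V₁/V₂)^n = 5.09 kPa.
W = (P₁V₁−P₂V₂)/(n−1) = (42.4×180−5.09×942)/0.28 = 10100 J.
ΔU = nCvΔT = 2.55×24.5×(226−359) = -8310 J.
Q = ΔU + W = 1780 J.
Net over both steps: W = 19100 J, Q = 10800 J, ΔU = -8310 J.

19100 J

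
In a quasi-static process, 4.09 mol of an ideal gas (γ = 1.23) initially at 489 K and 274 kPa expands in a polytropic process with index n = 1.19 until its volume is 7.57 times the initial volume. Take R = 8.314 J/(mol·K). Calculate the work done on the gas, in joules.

V₁ = nRT₁/P₁ = 4.09×8.314×489/274 = 60.7 L.
Polytropic n=1.19: T₂ = T₁(V₁/V₂)^(n−1) = 489×(0.132)^0.19 = 333 K; P₂ = P₁(V₁/V₂)^n = 24.6 kPa.
W = (P₁V₁−P₂V₂)/(n−1) = (274×60.7−24.6×459)/0.19 = 27900 J.
Work done on the gas = −W_by = -27900 J.

-27900 J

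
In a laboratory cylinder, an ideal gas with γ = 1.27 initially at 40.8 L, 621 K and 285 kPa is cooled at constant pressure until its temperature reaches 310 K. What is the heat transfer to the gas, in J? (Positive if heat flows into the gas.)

-27400 J

n = P₁V₁/(RT₁) = 285×40.8/(8.314×621) = 2.25 mol.
Isobaric: P stays 285 kPa; V/T = const ⇒ T₂ = 310 K, V₂ = 20.4 L.
W = PΔV = 285×(20.4−40.8) kPa·L = -5820 J.
ΔU = nCvΔT = 2.25×30.8×(310−621) = -21600 J.
Q = ΔU + W = nCpΔT = -27400 J.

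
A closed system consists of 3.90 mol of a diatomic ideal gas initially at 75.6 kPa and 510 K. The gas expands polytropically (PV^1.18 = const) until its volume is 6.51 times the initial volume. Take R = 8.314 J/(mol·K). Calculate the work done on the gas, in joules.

V₁ = nRT₁/P₁ = 3.90×8.314×510/75.6 = 219 L.
Polytropic n=1.18: T₂ = T₁(V₁/V₂)^(n−1) = 510×(0.154)^0.18 = 364 K; P₂ = P₁(V₁/V₂)^n = 8.29 kPa.
W = (P₁V₁−P₂V₂)/(n−1) = (75.6×219−8.29×1420)/0.18 = 26300 J.
Work done on the gas = −W_by = -26300 J.

-26300 J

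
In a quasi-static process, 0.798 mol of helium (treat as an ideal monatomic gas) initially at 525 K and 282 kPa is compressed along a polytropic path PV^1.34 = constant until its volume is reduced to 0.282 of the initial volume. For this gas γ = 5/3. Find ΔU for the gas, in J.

V₁ = nRT₁/P₁ = 0.798×8.314×525/282 = 12.4 L.
Polytropic n=1.34: T₂ = T₁(V₁/V₂)^(n−1) = 525×(3.55)^0.34 = 807 K; P₂ = P₁(V₁/V₂)^n = 1540 kPa.
For an ideal gas ΔU = nCvΔT with Cv = (3/2)R = 12.5 J/(mol·K).
ΔU = 0.798×12.5×(807−525) = 2810 J.

2810 J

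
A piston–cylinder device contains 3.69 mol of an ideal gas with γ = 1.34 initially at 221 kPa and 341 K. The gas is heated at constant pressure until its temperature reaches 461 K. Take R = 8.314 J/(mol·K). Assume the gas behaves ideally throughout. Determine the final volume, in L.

64.0 L

V₁ = nRT₁/P₁ = 3.69×8.314×341/221 = 47.3 L.
Isobaric: P stays 221 kPa; V/T = const ⇒ T₂ = 461 K, V₂ = 64.0 L.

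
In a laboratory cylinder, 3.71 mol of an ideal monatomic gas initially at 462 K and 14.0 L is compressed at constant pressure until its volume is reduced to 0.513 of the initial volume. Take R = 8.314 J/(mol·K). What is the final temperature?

237 K

P₁ = nRT₁/V₁ = 3.71×8.314×462/14.0 = 1020 kPa.
Isobaric: P stays 1020 kPa; V/T = const ⇒ T₂ = 237 K, V₂ = 7.18 L.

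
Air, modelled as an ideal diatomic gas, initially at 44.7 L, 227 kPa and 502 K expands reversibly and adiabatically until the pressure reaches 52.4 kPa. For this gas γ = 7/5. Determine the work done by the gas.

8680 J

n = P₁V₁/(RT₁) = 227×44.7/(8.314×502) = 2.43 mol.
Adiabatic: T₂/T₁ = (P₂/P₁)^((γ−1)/γ) ⇒ T₂ = 502×(0.231)^0.286 = 330 K; V₂ = 127 L.
ΔU = nCvΔT = 2.43×20.8×(330−502) = -8680 J.
Q = 0 for an adiabatic process, so W = −ΔU = 8680 J.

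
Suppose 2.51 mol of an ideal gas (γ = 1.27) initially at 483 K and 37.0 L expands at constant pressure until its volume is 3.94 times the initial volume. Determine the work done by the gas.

P₁ = nRT₁/V₁ = 2.51×8.314×483/37.0 = 272 kPa.
Isobaric: P stays 272 kPa; V/T = const ⇒ T₂ = 1900 K, V₂ = 146 L.
W = PΔV = 272×(146−37.0) kPa·L = 29600 J.

29600 J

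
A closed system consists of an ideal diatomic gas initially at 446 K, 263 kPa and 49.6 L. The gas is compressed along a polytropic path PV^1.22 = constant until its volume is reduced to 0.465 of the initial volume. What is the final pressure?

669 kPa

Polytropic n=1.22: T₂ = T₁(V₁/V₂)^(n−1) = 446×(2.15)^0.22 = 528 K; P₂ = P₁(V₁/V₂)^n = 669 kPa.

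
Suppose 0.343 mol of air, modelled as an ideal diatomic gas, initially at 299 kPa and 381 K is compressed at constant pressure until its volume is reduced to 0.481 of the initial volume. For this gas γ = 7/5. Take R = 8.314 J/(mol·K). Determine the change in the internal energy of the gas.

-1410 J

V₁ = nRT₁/P₁ = 0.343×8.314×381/299 = 3.63 L.
Isobaric: P stays 299 kPa; V/T = const ⇒ T₂ = 183 K, V₂ = 1.75 L.
For an ideal gas ΔU = nCvΔT with Cv = (5/2)R = 20.8 J/(mol·K).
ΔU = 0.343×20.8×(183−381) = -1410 J.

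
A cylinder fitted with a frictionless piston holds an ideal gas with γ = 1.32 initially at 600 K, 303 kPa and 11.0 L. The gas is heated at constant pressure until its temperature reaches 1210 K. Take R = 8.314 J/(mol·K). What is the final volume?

22.2 L

Isobaric: P stays 303 kPa; V/T = const ⇒ T₂ = 1210 K, V₂ = 22.2 L.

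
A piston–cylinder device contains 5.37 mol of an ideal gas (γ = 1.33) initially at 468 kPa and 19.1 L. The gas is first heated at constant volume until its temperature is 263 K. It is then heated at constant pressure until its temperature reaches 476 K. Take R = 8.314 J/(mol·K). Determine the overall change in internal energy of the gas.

T₁ = P₁V₁/(nR) = 468×19.1/(5.37×8.314) = 200 K.
Step 1 — Isochoric: V stays 19.1 L; P/T = const ⇒ T₂ = 263 K, P₂ = 615 kPa.
W = 0 (no volume change).
ΔU = nCvΔT = 5.37×25.2×(263−200) = 8490 J.
Q = ΔU = 8490 J.
State after step 1: P = 615 kPa, V = 19.1 L, T = 263 K.
Step 2 — Isobaric: P stays 615 kPa; V/T = const ⇒ T₂ = 476 K, V₂ = 34.6 L.
W = PΔV = 615×(34.6−19.1) kPa·L = 9510 J.
ΔU = nCvΔT = 5.37×25.2×(476−263) = 28800 J.
Q = ΔU + W = nCpΔT = 38300 J.
Net over both steps: W = 9510 J, Q = 46800 J, ΔU = 37300 J.

37300 J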